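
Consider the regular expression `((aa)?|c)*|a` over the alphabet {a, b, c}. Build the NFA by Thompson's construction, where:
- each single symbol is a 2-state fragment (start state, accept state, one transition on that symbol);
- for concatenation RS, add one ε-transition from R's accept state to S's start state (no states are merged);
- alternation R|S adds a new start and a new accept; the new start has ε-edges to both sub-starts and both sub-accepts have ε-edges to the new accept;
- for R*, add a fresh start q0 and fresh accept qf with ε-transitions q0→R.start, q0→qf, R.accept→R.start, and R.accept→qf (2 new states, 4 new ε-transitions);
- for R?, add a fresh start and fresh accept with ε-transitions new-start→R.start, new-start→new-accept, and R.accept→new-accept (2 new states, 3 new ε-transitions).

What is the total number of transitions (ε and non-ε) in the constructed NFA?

20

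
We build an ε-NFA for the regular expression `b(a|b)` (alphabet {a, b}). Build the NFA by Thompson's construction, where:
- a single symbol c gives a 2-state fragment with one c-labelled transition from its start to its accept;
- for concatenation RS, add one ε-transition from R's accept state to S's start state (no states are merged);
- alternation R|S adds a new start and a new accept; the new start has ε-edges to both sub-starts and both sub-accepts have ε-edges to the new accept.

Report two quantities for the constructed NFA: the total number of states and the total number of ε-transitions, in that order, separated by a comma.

8, 5

Bottom-up over the parse tree:
Each of the 3 symbol leaves contributes 2 states and 0 ε-transitions.
  a|b → 6 states, 4 ε-transitions
  b(a|b) → 8 states, 5 ε-transitions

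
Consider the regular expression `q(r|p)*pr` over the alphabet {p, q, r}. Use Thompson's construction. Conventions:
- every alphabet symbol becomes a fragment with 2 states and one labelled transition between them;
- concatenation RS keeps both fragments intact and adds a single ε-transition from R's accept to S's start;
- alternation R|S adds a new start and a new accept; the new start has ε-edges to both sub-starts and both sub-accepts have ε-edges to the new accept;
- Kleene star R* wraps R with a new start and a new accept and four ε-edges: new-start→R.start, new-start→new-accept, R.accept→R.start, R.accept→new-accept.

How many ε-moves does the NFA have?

11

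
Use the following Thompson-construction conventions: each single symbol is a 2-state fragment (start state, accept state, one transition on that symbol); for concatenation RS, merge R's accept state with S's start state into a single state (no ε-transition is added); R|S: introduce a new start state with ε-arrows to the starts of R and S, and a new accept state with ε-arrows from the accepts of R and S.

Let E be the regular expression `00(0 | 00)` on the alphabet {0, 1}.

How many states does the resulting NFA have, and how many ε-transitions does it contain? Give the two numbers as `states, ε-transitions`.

Bottom-up over the parse tree:
Each of the 5 symbol leaves contributes 2 states and 0 ε-transitions.
  00 → 3 states, 0 ε-transitions
  0 | 00 → 7 states, 4 ε-transitions
  00(0 | 00) → 9 states, 4 ε-transitions

9, 4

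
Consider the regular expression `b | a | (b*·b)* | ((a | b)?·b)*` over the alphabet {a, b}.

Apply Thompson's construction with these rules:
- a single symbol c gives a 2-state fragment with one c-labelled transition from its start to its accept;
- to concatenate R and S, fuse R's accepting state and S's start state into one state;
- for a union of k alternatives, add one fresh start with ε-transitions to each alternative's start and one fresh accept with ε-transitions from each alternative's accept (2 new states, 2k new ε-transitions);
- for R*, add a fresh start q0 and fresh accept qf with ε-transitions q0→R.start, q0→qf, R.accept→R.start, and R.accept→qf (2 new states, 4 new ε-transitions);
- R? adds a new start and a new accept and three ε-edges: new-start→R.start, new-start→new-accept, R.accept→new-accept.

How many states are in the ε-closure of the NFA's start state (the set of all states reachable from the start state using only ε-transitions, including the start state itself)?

Let C(F) = |ε-closure(F.start)| within fragment F, and note whether F accepts ε. Symbol fragments have C = 1 and do not accept ε. Then:
  b* → the star's fresh start ε-reaches both the body's start and the fresh accept: |ε-closure| = 2 + 1 = 3
  b*·b → the left operand accepts ε, so the closure extends into the next operand (the shared merged state is already counted); |ε-closure| = 3 + (1−1) = 3
  (b*·b)* → new start has ε-edges to the inner start and to the new accept, so |ε-closure| = 2 + 3 = 5
  a | b → |ε-closure| = 1 + 1 + 1 = 3 (the new accept is not ε-reachable since no branch accepts ε)
  (a | b)? → new start has ε-edges to the inner start and to the new accept, so |ε-closure| = 2 + 3 = 5
  (a | b)?·b → the left operand accepts ε, so the closure extends into the next operand (the shared merged state is already counted); |ε-closure| = 5 + (1−1) = 5
  ((a | b)?·b)* → the star's fresh start ε-reaches both the body's start and the fresh accept: |ε-closure| = 2 + 5 = 7
  b | a | (b*·b)* | ((a | b)?·b)* → new start ε-reaches every alternative's start; at least one alternative accepts ε, so the union's new accept is reached too: |ε-closure| = 1 + 1 + 1 + 5 + 7 + 1 = 16

16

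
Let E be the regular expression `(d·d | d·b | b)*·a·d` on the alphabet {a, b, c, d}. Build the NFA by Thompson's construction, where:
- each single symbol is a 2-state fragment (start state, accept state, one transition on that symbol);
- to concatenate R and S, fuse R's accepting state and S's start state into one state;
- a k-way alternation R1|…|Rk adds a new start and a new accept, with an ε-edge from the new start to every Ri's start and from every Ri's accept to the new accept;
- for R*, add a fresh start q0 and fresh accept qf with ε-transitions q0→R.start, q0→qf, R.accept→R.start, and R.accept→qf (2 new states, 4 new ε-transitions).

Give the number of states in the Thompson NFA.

Bottom-up over the parse tree:
Each of the 7 symbol leaves contributes a 2-state fragment.
  d·d = 3 states
  d·b = 3 states
  d·d | d·b | b = 10 states
  (d·d | d·b | b)* = 12 states
  (d·d | d·b | b)*·a·d = 14 states

14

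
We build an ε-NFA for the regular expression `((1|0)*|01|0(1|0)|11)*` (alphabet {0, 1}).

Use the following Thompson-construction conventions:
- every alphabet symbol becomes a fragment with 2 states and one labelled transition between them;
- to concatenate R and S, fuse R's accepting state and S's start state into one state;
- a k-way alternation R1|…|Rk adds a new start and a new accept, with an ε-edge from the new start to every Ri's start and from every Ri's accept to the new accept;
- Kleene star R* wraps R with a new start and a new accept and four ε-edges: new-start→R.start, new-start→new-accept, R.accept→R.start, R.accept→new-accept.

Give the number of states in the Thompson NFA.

Building bottom-up:
Each of the 9 symbol leaves contributes a 2-state fragment.
  1|0 : 6 states
  (1|0)* : 8 states
  01 : 3 states
  1|0 : 6 states
  0(1|0) : 7 states
  11 : 3 states
  (1|0)*|01|0(1|0)|11 : 23 states
  ((1|0)*|01|0(1|0)|11)* : 25 states

25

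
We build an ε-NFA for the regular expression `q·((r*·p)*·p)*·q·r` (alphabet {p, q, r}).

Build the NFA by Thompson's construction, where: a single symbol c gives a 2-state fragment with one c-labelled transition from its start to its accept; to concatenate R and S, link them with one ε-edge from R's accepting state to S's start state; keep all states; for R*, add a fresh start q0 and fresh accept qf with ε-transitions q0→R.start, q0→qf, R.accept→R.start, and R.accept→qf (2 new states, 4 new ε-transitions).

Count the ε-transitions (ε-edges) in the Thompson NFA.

17

Recursing over subexpressions:
Each of the 6 symbol leaves contributes 0 ε-transitions.
  r* → 4 ε-transitions
  r*·p → 5 ε-transitions
  (r*·p)* → 9 ε-transitions
  (r*·p)*·p → 10 ε-transitions
  ((r*·p)*·p)* → 14 ε-transitions
  q·((r*·p)*·p)*·q·r → 17 ε-transitions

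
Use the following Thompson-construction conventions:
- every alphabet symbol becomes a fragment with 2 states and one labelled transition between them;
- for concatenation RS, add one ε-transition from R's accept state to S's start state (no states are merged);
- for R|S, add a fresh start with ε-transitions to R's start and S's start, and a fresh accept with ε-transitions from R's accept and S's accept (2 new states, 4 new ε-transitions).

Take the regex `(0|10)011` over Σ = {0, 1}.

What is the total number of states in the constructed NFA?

Building bottom-up:
Each of the 6 symbol leaves contributes a 2-state fragment.
  10 → 4 states
  0|10 → 8 states
  (0|10)011 → 14 states

14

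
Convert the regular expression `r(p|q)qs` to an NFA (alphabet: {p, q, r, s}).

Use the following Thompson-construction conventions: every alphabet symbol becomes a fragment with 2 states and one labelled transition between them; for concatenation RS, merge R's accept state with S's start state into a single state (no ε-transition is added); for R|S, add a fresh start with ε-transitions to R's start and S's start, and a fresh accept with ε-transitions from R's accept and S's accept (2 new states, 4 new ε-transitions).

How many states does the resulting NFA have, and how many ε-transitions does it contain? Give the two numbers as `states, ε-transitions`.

9, 4

Bottom-up over the parse tree:
Each of the 5 symbol leaves contributes 2 states and 0 ε-transitions.
  p|q — 6 states, 4 ε-transitions
  r(p|q)qs — 9 states, 4 ε-transitions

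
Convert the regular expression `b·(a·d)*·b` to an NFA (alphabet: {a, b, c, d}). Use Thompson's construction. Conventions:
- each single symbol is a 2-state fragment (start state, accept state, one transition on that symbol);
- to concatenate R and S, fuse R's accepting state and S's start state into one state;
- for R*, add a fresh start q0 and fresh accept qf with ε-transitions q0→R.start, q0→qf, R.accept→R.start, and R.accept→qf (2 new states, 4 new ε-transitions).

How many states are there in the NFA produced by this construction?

7

By structural recursion:
Each of the 4 symbol leaves contributes a 2-state fragment.
  a·d = 3 states
  (a·d)* = 5 states
  b·(a·d)*·b = 7 states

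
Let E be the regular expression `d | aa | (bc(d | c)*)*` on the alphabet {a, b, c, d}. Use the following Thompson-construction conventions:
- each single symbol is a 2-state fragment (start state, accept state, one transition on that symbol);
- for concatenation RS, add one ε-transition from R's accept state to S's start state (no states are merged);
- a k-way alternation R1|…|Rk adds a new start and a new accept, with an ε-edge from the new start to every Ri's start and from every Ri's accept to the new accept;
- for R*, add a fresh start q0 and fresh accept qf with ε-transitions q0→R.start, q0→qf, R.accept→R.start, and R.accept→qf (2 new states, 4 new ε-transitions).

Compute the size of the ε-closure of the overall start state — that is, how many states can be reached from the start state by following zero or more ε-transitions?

7

Let C(F) = |ε-closure(F.start)| within fragment F, and note whether F accepts ε. Symbol fragments have C = 1 and do not accept ε. Then:
  aa — |ε-closure| equals the left operand's closure size = 1 (its accept is not ε-reachable, so the closure stops there)
  d | c — new start ε-reaches every alternative's start; none of them accept ε, so the new accept is not reached: |ε-closure| = 1 + 1 + 1 = 3
  (d | c)* — the star's fresh start ε-reaches both the body's start and the fresh accept: |ε-closure| = 2 + 3 = 5
  bc(d | c)* — same as the first factor's closure: |ε-closure| = 1
  (bc(d | c)*)* — |ε-closure| = 1 (new start) + 1 (body) + 1 (new accept) = 3
  d | aa | (bc(d | c)*)* — new start ε-reaches every alternative's start; at least one alternative accepts ε, so the union's new accept is reached too: |ε-closure| = 1 + 1 + 1 + 3 + 1 = 7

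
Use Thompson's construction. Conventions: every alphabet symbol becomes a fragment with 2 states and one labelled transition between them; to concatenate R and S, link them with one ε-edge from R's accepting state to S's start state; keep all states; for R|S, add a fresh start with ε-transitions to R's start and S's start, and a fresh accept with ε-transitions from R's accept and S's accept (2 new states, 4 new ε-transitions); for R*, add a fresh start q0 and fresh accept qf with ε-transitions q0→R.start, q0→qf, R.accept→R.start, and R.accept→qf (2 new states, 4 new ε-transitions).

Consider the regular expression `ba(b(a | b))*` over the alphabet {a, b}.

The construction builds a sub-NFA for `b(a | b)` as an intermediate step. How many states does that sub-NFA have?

8

Fragment for `b(a | b)`:
Each of the 3 symbol leaves contributes a 2-state fragment.
  a | b = 6 states
  b(a | b) = 8 states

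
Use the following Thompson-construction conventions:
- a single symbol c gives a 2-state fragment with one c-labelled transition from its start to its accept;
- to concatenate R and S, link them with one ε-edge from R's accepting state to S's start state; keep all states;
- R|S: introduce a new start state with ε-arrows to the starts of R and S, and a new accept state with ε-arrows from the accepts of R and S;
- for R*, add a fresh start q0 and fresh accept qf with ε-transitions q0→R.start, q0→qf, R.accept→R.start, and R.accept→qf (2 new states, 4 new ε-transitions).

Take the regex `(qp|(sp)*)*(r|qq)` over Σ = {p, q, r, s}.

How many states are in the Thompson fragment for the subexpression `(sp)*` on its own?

6

Fragment for `(sp)*`:
Each of the 2 symbol leaves contributes a 2-state fragment.
  sp = 4 states
  (sp)* = 6 states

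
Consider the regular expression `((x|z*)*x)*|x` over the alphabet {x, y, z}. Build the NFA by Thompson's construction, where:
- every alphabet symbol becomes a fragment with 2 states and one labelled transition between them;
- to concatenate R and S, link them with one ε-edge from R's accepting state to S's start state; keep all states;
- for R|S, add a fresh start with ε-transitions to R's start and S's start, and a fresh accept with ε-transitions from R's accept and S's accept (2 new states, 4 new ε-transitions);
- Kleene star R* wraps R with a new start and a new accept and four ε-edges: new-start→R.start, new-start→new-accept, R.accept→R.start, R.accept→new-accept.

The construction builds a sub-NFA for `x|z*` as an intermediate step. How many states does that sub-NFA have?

8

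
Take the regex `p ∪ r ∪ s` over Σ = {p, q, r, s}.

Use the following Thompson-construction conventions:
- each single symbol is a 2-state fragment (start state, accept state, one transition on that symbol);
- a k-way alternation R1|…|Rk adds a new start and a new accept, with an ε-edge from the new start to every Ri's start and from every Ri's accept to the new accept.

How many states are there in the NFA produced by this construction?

8

Per subexpression:
Each of the 3 symbol leaves contributes a 2-state fragment.
  p ∪ r ∪ s → 8 states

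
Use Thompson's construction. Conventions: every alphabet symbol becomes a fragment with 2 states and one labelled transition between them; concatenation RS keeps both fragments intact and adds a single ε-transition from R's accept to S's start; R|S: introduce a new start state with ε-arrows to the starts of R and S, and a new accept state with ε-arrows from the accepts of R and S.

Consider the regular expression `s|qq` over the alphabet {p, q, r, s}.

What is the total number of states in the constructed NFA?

8

Bottom-up over the parse tree:
Each of the 3 symbol leaves contributes a 2-state fragment.
  qq — 4 states
  s|qq — 8 states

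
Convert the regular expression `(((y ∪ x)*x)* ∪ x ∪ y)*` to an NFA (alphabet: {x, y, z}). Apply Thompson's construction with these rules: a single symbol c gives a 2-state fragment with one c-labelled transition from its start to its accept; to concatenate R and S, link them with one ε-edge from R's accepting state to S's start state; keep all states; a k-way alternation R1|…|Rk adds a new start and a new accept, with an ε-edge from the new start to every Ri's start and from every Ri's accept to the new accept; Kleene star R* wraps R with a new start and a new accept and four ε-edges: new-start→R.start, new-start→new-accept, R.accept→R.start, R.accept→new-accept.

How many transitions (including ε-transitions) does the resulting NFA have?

28

Recursing over subexpressions:
Each of the 5 symbol leaves contributes 1 transition (1 symbol, 0 ε).
  y ∪ x : 6 transitions (2 symbol, 4 ε)
  (y ∪ x)* : 10 transitions (2 symbol, 8 ε)
  (y ∪ x)*x : 12 transitions (3 symbol, 9 ε)
  ((y ∪ x)*x)* : 16 transitions (3 symbol, 13 ε)
  ((y ∪ x)*x)* ∪ x ∪ y : 24 transitions (5 symbol, 19 ε)
  (((y ∪ x)*x)* ∪ x ∪ y)* : 28 transitions (5 symbol, 23 ε)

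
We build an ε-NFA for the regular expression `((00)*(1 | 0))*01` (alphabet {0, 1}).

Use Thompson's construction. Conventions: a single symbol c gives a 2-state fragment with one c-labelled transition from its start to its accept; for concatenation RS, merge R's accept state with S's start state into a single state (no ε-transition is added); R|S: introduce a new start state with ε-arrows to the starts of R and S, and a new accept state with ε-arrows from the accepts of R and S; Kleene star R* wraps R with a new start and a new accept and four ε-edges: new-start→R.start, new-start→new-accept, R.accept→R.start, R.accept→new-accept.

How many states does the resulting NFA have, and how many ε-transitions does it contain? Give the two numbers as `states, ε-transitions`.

14, 12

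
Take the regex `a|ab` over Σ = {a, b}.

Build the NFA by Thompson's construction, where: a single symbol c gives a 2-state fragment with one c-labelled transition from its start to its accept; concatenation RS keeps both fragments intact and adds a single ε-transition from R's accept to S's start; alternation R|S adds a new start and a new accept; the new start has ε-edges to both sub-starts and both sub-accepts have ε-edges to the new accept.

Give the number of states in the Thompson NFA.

Recursing over subexpressions:
Each of the 3 symbol leaves contributes a 2-state fragment.
  ab — 4 states
  a|ab — 8 states

8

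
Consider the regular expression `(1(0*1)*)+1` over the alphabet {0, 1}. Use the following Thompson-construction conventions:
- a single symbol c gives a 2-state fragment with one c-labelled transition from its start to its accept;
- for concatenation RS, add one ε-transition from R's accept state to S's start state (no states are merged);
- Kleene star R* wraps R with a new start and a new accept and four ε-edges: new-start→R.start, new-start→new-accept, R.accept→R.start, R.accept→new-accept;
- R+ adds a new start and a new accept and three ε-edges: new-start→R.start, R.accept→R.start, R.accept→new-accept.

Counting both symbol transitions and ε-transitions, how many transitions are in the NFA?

18

By structural recursion:
Each of the 4 symbol leaves contributes 1 transition (1 symbol, 0 ε).
  0* — 5 transitions (1 symbol, 4 ε)
  0*1 — 7 transitions (2 symbol, 5 ε)
  (0*1)* — 11 transitions (2 symbol, 9 ε)
  1(0*1)* — 13 transitions (3 symbol, 10 ε)
  (1(0*1)*)+ — 16 transitions (3 symbol, 13 ε)
  (1(0*1)*)+1 — 18 transitions (4 symbol, 14 ε)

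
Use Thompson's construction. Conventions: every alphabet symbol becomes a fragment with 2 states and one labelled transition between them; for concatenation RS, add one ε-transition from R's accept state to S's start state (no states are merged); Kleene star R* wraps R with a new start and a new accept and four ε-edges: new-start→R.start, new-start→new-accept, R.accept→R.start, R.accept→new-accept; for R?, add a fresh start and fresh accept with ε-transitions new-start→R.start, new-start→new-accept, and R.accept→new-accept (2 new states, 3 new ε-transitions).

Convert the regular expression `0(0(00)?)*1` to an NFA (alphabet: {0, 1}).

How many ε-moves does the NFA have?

By structural recursion:
Each of the 5 symbol leaves contributes 0 ε-transitions.
  00 = 1 ε-transition
  (00)? = 4 ε-transitions
  0(00)? = 5 ε-transitions
  (0(00)?)* = 9 ε-transitions
  0(0(00)?)*1 = 11 ε-transitions

11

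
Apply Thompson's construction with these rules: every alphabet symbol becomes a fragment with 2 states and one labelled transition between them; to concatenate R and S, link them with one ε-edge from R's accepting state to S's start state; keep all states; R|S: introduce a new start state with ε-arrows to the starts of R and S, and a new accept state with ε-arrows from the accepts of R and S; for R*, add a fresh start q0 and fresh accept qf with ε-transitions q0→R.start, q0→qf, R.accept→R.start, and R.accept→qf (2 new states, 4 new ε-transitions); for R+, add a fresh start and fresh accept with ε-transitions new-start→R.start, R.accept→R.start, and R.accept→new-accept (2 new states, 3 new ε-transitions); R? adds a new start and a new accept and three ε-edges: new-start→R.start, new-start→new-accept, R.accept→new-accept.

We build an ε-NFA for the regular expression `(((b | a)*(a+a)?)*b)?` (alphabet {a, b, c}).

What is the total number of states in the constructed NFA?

Recursing over subexpressions:
Each of the 5 symbol leaves contributes a 2-state fragment.
  b | a — 6 states
  (b | a)* — 8 states
  a+ — 4 states
  a+a — 6 states
  (a+a)? — 8 states
  (b | a)*(a+a)? — 16 states
  ((b | a)*(a+a)?)* — 18 states
  ((b | a)*(a+a)?)*b — 20 states
  (((b | a)*(a+a)?)*b)? — 22 states

22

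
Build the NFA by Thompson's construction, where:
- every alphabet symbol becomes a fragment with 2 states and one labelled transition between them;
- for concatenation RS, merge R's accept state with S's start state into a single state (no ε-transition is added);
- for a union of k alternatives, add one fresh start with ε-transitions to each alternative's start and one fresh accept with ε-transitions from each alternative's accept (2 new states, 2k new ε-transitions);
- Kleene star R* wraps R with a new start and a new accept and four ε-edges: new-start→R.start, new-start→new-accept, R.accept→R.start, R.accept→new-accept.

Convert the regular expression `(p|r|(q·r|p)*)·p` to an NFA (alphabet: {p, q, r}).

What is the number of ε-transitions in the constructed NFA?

14

By structural recursion:
Each of the 6 symbol leaves contributes 0 ε-transitions.
  q·r → 0 ε-transitions
  q·r|p → 4 ε-transitions
  (q·r|p)* → 8 ε-transitions
  p|r|(q·r|p)* → 14 ε-transitions
  (p|r|(q·r|p)*)·p → 14 ε-transitions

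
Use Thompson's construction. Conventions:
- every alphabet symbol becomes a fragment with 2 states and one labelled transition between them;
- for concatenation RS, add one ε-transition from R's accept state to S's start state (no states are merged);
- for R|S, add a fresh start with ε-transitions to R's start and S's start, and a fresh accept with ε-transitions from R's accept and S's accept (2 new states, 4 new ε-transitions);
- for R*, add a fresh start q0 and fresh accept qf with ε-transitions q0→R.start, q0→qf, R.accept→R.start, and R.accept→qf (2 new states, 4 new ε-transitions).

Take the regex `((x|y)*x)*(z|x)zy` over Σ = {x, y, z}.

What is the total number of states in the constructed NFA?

Building bottom-up:
Each of the 7 symbol leaves contributes a 2-state fragment.
  x|y — 6 states
  (x|y)* — 8 states
  (x|y)*x — 10 states
  ((x|y)*x)* — 12 states
  z|x — 6 states
  ((x|y)*x)*(z|x)zy — 22 states

22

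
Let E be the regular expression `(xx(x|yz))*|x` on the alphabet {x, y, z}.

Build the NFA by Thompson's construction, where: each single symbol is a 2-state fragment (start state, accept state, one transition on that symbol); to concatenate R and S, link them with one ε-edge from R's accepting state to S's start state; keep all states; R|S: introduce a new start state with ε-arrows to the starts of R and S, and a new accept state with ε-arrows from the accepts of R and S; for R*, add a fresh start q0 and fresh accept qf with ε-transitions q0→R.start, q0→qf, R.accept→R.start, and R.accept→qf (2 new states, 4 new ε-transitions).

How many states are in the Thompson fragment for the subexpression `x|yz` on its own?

8

Fragment for `x|yz`:
Each of the 3 symbol leaves contributes a 2-state fragment.
  yz : 4 states
  x|yz : 8 states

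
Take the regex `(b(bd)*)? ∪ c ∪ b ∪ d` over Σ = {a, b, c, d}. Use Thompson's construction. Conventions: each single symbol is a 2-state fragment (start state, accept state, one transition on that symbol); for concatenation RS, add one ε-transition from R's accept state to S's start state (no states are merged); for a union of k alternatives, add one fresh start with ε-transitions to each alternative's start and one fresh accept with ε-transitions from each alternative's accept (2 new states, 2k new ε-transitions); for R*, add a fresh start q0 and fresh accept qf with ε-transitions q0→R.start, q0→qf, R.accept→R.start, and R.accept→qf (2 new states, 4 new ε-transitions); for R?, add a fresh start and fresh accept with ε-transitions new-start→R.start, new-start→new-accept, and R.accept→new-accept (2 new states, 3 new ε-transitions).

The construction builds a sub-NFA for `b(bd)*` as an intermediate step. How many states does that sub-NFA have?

Fragment for `b(bd)*`:
Each of the 3 symbol leaves contributes a 2-state fragment.
  bd — 4 states
  (bd)* — 6 states
  b(bd)* — 8 states

8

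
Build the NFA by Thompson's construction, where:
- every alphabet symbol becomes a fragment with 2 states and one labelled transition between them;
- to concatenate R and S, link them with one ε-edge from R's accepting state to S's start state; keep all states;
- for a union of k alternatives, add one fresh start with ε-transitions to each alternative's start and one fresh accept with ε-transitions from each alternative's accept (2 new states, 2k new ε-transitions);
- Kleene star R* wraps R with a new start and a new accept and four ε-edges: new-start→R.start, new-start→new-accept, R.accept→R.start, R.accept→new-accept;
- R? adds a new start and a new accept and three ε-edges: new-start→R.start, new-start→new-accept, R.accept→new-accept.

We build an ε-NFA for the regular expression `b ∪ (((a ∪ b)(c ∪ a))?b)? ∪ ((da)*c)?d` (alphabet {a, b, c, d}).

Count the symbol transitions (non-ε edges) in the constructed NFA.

Bottom-up over the parse tree:
Each of the 10 symbol leaves contributes exactly 1 symbol transition.
  a ∪ b : 2 symbol transitions
  c ∪ a : 2 symbol transitions
  (a ∪ b)(c ∪ a) : 4 symbol transitions
  ((a ∪ b)(c ∪ a))? : 4 symbol transitions
  ((a ∪ b)(c ∪ a))?b : 5 symbol transitions
  (((a ∪ b)(c ∪ a))?b)? : 5 symbol transitions
  da : 2 symbol transitions
  (da)* : 2 symbol transitions
  (da)*c : 3 symbol transitions
  ((da)*c)? : 3 symbol transitions
  ((da)*c)?d : 4 symbol transitions
  b ∪ (((a ∪ b)(c ∪ a))?b)? ∪ ((da)*c)?d : 10 symbol transitions

10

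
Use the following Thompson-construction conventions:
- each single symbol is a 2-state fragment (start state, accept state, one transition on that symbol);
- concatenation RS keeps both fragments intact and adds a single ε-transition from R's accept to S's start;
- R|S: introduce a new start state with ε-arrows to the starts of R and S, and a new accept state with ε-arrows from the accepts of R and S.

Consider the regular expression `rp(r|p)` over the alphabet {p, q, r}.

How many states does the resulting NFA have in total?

Building bottom-up:
Each of the 4 symbol leaves contributes a 2-state fragment.
  r|p = 6 states
  rp(r|p) = 10 states

10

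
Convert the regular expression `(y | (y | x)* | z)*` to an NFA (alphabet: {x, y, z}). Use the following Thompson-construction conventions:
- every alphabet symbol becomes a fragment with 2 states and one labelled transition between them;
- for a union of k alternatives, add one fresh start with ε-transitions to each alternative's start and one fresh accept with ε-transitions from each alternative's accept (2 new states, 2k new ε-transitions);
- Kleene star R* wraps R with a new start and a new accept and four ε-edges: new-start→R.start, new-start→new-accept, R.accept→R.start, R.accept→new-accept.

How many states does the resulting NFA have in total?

16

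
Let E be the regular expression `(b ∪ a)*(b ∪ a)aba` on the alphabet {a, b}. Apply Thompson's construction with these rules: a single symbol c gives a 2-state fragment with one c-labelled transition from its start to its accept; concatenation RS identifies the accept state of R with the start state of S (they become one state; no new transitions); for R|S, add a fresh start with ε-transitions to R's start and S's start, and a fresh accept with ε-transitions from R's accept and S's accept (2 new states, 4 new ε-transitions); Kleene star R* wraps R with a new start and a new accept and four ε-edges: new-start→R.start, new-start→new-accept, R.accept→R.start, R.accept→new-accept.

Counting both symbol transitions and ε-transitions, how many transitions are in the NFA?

19

Building bottom-up:
Each of the 7 symbol leaves contributes 1 transition (1 symbol, 0 ε).
  b ∪ a → 6 transitions (2 symbol, 4 ε)
  (b ∪ a)* → 10 transitions (2 symbol, 8 ε)
  b ∪ a → 6 transitions (2 symbol, 4 ε)
  (b ∪ a)*(b ∪ a)aba → 19 transitions (7 symbol, 12 ε)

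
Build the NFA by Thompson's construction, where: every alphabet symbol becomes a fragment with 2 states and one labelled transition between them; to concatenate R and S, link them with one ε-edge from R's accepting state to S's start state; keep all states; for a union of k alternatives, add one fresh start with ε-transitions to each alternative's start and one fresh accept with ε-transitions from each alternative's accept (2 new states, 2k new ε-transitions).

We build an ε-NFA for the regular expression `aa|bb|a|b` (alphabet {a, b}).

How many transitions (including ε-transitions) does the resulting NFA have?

Per subexpression:
Each of the 6 symbol leaves contributes 1 transition (1 symbol, 0 ε).
  aa : 3 transitions (2 symbol, 1 ε)
  bb : 3 transitions (2 symbol, 1 ε)
  aa|bb|a|b : 16 transitions (6 symbol, 10 ε)

16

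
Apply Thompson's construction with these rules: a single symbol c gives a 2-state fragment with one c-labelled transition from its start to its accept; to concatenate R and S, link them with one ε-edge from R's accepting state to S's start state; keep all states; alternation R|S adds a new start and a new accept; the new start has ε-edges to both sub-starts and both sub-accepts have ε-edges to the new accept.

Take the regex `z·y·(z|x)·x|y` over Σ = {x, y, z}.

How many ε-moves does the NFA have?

11

Recursing over subexpressions:
Each of the 6 symbol leaves contributes 0 ε-transitions.
  z|x : 4 ε-transitions
  z·y·(z|x)·x : 7 ε-transitions
  z·y·(z|x)·x|y : 11 ε-transitions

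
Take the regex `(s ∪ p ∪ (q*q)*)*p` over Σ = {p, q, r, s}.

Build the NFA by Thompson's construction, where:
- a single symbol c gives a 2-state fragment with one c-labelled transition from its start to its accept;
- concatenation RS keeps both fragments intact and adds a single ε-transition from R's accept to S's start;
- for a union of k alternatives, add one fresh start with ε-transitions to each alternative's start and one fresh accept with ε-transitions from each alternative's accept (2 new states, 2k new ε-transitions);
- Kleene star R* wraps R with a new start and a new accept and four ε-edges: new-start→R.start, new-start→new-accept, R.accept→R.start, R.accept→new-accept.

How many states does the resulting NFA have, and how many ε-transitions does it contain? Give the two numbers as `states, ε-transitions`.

18, 20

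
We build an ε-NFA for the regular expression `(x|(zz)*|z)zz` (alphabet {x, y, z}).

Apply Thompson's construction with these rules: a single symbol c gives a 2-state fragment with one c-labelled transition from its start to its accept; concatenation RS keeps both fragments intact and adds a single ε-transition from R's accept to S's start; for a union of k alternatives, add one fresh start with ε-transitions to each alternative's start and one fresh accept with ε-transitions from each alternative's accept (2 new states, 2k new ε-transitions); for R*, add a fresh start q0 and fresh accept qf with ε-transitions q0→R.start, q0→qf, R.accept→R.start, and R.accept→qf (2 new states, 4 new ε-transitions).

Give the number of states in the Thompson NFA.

16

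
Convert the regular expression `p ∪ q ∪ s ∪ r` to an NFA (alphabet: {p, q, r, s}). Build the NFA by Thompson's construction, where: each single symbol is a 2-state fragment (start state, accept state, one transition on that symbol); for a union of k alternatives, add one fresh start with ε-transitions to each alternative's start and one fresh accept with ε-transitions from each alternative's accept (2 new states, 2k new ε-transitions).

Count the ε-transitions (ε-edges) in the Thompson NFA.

8

Bottom-up over the parse tree:
Each of the 4 symbol leaves contributes 0 ε-transitions.
  p ∪ q ∪ s ∪ r — 8 ε-transitions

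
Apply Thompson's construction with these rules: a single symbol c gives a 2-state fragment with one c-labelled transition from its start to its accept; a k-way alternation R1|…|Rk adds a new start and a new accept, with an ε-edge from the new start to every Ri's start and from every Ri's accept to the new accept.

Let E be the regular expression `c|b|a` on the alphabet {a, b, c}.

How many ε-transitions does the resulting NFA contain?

Recursing over subexpressions:
Each of the 3 symbol leaves contributes 0 ε-transitions.
  c|b|a → 6 ε-transitions

6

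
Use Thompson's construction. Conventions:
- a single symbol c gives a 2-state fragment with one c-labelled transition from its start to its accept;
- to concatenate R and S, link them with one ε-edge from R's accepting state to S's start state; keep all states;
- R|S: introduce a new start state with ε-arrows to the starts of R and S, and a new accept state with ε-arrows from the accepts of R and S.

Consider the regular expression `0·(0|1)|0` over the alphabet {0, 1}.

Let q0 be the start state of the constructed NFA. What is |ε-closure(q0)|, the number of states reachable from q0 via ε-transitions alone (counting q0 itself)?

3

Let C(F) = |ε-closure(F.start)| within fragment F, and note whether F accepts ε. Symbol fragments have C = 1 and do not accept ε. Then:
  0|1 → new start ε-reaches every alternative's start; none of them accept ε, so the new accept is not reached: |closure| = 1 + 1 + 1 = 3
  0·(0|1) → |closure| equals the left operand's closure size = 1 (its accept is not ε-reachable, so the closure stops there)
  0·(0|1)|0 → new start ε-reaches every alternative's start; none of them accept ε, so the new accept is not reached: |closure| = 1 + 1 + 1 = 3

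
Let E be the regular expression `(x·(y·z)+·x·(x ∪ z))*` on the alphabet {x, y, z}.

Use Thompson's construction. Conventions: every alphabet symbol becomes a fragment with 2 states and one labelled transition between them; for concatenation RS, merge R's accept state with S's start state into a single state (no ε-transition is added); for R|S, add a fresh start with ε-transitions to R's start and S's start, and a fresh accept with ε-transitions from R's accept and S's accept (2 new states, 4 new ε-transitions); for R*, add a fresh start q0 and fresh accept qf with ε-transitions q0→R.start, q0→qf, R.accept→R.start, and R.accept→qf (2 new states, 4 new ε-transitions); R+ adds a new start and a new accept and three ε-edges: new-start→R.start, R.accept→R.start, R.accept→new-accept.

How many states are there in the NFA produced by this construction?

Recursing over subexpressions:
Each of the 6 symbol leaves contributes a 2-state fragment.
  y·z → 3 states
  (y·z)+ → 5 states
  x ∪ z → 6 states
  x·(y·z)+·x·(x ∪ z) → 12 states
  (x·(y·z)+·x·(x ∪ z))* → 14 states

14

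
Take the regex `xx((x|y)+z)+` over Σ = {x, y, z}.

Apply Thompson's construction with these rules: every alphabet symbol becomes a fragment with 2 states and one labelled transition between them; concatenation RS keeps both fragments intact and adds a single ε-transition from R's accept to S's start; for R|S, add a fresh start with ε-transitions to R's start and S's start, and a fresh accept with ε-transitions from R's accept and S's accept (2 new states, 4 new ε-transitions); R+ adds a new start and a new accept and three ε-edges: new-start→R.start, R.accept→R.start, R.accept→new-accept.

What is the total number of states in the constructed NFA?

16

By structural recursion:
Each of the 5 symbol leaves contributes a 2-state fragment.
  x|y = 6 states
  (x|y)+ = 8 states
  (x|y)+z = 10 states
  ((x|y)+z)+ = 12 states
  xx((x|y)+z)+ = 16 states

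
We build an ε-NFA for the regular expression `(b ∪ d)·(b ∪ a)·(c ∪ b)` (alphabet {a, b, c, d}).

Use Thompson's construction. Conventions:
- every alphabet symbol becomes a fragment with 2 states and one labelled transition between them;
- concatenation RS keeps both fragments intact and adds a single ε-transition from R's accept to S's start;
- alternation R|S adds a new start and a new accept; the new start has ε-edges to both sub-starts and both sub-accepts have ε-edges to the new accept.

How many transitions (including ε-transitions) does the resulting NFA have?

20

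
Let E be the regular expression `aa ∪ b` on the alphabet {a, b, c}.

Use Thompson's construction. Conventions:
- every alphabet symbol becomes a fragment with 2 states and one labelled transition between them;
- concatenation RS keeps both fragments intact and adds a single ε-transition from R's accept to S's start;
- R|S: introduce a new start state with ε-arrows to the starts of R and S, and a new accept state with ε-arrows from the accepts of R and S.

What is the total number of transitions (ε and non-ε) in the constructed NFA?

8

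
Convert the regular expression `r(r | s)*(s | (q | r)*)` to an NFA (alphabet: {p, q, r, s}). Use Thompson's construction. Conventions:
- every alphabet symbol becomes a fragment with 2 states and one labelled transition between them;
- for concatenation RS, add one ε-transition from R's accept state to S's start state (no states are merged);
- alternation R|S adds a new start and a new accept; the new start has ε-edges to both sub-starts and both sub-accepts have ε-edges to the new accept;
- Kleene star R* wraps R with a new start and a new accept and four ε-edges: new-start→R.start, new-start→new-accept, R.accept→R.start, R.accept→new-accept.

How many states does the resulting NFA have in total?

22

Building bottom-up:
Each of the 6 symbol leaves contributes a 2-state fragment.
  r | s — 6 states
  (r | s)* — 8 states
  q | r — 6 states
  (q | r)* — 8 states
  s | (q | r)* — 12 states
  r(r | s)*(s | (q | r)*) — 22 states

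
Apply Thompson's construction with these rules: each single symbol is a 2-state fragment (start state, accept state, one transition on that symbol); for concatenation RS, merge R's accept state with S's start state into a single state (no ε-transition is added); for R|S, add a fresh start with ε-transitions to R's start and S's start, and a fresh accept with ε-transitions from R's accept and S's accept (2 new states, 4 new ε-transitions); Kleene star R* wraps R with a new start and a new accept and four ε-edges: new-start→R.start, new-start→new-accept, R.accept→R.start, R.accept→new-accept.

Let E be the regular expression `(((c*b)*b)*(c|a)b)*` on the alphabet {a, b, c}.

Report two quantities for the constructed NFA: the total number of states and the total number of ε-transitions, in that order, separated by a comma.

Bottom-up over the parse tree:
Each of the 6 symbol leaves contributes 2 states and 0 ε-transitions.
  c* = 4 states, 4 ε-transitions
  c*b = 5 states, 4 ε-transitions
  (c*b)* = 7 states, 8 ε-transitions
  (c*b)*b = 8 states, 8 ε-transitions
  ((c*b)*b)* = 10 states, 12 ε-transitions
  c|a = 6 states, 4 ε-transitions
  ((c*b)*b)*(c|a)b = 16 states, 16 ε-transitions
  (((c*b)*b)*(c|a)b)* = 18 states, 20 ε-transitions

18, 20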